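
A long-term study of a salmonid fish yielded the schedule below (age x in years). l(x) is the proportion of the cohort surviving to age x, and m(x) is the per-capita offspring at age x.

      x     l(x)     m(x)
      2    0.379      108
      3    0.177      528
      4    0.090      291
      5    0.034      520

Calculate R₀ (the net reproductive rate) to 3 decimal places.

178.258

R₀ = Σ l(x) m(x):
  age 2: 0.379 × 108 = 40.9320
  age 3: 0.177 × 528 = 93.4560
  age 4: 0.090 × 291 = 26.1900
  age 5: 0.034 × 520 = 17.6800
R₀ = 40.9320 + 93.4560 + 26.1900 + 17.6800 = 178.2580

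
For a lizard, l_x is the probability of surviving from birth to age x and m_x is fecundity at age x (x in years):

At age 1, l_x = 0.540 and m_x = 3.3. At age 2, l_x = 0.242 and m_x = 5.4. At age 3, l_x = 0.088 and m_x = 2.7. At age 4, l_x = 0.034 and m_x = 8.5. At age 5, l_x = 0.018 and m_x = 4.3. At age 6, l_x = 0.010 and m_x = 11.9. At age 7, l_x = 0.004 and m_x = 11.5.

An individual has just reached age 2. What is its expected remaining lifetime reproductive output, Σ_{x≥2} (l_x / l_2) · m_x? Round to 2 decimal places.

8.58

l_2 = 0.242. Conditional survival from age 2 to x is l_x / l_2.
  x=2: (0.242/0.242) × 5.4 = 5.4000
  x=3: (0.088/0.242) × 2.7 = 0.9818
  x=4: (0.034/0.242) × 8.5 = 1.1942
  x=5: (0.018/0.242) × 4.3 = 0.3198
  x=6: (0.010/0.242) × 11.9 = 0.4917
  x=7: (0.004/0.242) × 11.5 = 0.1901
Sum = 5.4000 + 0.9818 + 1.1942 + 0.3198 + 0.4917 + 0.1901 = 8.5777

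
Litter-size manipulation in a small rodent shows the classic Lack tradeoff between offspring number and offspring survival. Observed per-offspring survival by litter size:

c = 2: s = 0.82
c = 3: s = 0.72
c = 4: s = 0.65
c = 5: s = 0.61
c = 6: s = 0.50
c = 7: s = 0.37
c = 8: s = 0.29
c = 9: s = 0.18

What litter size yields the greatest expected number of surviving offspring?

Expected surviving offspring = c × s(c):
  c=2: 2 × 0.82 = 1.640
  c=3: 3 × 0.72 = 2.160
  c=4: 4 × 0.65 = 2.600
  c=5: 5 × 0.61 = 3.050
  c=6: 6 × 0.50 = 3.000
  c=7: 7 × 0.37 = 2.590
  c=8: 8 × 0.29 = 2.320
  c=9: 9 × 0.18 = 1.620
Maximum at c = 5 (3.050 surviving offspring).

5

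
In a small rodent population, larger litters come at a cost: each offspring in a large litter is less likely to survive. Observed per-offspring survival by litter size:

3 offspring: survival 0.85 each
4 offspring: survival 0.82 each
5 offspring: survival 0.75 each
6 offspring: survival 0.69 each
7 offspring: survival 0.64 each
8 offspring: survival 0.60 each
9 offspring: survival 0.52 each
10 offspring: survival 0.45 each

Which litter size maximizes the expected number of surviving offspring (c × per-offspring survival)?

Expected surviving offspring = c × s(c):
  c=3: 3 × 0.85 = 2.550
  c=4: 4 × 0.82 = 3.280
  c=5: 5 × 0.75 = 3.750
  c=6: 6 × 0.69 = 4.140
  c=7: 7 × 0.64 = 4.480
  c=8: 8 × 0.60 = 4.800
  c=9: 9 × 0.52 = 4.680
  c=10: 10 × 0.45 = 4.500
Maximum at c = 8 (4.800 surviving offspring).

8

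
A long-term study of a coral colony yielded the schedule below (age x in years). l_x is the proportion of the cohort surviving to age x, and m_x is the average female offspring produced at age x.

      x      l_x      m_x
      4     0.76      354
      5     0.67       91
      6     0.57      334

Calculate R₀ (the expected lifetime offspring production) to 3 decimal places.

520.390

R₀ = Σ l_x m_x:
  age 4: 0.76 × 354 = 269.0400
  age 5: 0.67 × 91 = 60.9700
  age 6: 0.57 × 334 = 190.3800
R₀ = 269.0400 + 60.9700 + 190.3800 = 520.3900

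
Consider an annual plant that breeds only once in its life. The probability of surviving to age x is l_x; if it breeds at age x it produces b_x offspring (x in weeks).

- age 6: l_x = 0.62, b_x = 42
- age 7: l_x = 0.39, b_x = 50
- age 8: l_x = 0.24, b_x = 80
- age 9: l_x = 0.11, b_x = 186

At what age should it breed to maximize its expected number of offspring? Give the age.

6

Expected offspring if breeding at age x = l_x × b_x:
  age 6: 0.62 × 42 = 26.040
  age 7: 0.39 × 50 = 19.500
  age 8: 0.24 × 80 = 19.200
  age 9: 0.11 × 186 = 20.460
Maximum at age 6 (26.040).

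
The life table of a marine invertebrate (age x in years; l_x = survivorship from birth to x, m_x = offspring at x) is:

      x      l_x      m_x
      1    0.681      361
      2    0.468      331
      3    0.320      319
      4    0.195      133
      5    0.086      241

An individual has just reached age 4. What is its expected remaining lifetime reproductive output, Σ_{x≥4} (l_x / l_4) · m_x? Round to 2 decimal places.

l_4 = 0.195. Conditional survival from age 4 to x is l_x / l_4.
  x=4: (0.195/0.195) × 133 = 133.0000
  x=5: (0.086/0.195) × 241 = 106.2872
Sum = 133.0000 + 106.2872 = 239.2872

239.29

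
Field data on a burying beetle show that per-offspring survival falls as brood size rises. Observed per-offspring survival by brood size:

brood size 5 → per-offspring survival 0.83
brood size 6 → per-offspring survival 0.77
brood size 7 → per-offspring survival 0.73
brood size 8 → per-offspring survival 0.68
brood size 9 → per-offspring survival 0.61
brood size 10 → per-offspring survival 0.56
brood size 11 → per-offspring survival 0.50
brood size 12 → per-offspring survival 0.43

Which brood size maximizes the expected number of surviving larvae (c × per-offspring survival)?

10

Expected surviving larvae = c × s(c):
  c=5: 5 × 0.83 = 4.150
  c=6: 6 × 0.77 = 4.620
  c=7: 7 × 0.73 = 5.110
  c=8: 8 × 0.68 = 5.440
  c=9: 9 × 0.61 = 5.490
  c=10: 10 × 0.56 = 5.600
  c=11: 11 × 0.50 = 5.500
  c=12: 12 × 0.43 = 5.160
Maximum at c = 10 (5.600 surviving larvae).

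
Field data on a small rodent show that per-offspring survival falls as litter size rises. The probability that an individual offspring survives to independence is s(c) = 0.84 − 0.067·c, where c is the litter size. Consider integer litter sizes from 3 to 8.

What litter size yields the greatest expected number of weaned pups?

Expected weaned pups = c × s(c):
  c=3: 3 × 0.639 = 1.917
  c=4: 4 × 0.572 = 2.288
  c=5: 5 × 0.505 = 2.525
  c=6: 6 × 0.438 = 2.628
  c=7: 7 × 0.371 = 2.597
  c=8: 8 × 0.304 = 2.432
Maximum at c = 6 (2.628 weaned pups).

6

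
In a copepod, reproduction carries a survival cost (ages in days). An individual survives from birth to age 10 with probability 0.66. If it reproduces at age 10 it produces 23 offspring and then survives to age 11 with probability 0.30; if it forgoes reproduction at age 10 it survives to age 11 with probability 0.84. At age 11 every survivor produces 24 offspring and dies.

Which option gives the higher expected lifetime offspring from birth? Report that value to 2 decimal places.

19.93

breed at age 10: R₀ = 0.66 × (23 + 0.30 × 24) = 0.66 × 30.2000 = 19.9320
delay to age 11: R₀ = 0.66 × (0.84 × 24) = 0.66 × 20.1600 = 13.3056
Higher: breed at age 10 (19.9320).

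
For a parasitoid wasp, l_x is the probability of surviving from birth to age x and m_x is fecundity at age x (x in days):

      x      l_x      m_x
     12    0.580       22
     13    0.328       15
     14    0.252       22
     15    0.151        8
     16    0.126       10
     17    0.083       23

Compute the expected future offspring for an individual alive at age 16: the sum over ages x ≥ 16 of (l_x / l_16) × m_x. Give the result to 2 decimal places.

l_16 = 0.126. Conditional survival from age 16 to x is l_x / l_16.
  x=16: (0.126/0.126) × 10 = 10.0000
  x=17: (0.083/0.126) × 23 = 15.1508
Sum = 10.0000 + 15.1508 = 25.1508

25.15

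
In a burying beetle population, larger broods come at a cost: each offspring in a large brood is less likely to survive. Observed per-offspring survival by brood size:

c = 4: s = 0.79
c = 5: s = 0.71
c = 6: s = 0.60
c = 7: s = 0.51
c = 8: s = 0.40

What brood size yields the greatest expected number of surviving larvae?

6

Expected surviving larvae = c × s(c):
  c=4: 4 × 0.79 = 3.160
  c=5: 5 × 0.71 = 3.550
  c=6: 6 × 0.60 = 3.600
  c=7: 7 × 0.51 = 3.570
  c=8: 8 × 0.40 = 3.200
Maximum at c = 6 (3.600 surviving larvae).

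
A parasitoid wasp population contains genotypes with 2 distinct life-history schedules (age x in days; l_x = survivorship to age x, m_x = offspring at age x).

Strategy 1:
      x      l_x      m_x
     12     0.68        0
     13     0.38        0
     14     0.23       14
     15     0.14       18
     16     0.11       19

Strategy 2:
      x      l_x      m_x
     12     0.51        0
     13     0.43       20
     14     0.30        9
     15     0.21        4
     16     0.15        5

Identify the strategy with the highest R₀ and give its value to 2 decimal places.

Strategy 1: R₀ = 0.68×0 + 0.38×0 + 0.23×14 + 0.14×18 + 0.11×19 = 7.8300
Strategy 2: R₀ = 0.51×0 + 0.43×20 + 0.30×9 + 0.21×4 + 0.15×5 = 12.8900
Highest R₀: strategy 2 with 12.8900.

12.89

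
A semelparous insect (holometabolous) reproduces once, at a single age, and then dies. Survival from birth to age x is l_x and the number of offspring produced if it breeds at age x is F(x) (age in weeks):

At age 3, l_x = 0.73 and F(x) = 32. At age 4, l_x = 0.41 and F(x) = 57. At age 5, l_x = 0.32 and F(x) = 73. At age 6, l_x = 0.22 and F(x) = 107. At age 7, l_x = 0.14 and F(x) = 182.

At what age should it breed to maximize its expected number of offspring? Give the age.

Expected offspring if breeding at age x = l_x × F(x):
  age 3: 0.73 × 32 = 23.360
  age 4: 0.41 × 57 = 23.370
  age 5: 0.32 × 73 = 23.360
  age 6: 0.22 × 107 = 23.540
  age 7: 0.14 × 182 = 25.480
Maximum at age 7 (25.480).

7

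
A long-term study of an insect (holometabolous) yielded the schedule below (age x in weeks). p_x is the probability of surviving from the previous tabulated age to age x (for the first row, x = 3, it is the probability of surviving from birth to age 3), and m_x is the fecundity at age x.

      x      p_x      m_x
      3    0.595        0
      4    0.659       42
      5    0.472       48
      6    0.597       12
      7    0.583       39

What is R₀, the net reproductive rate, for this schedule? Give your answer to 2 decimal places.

Survivorship from birth: l_x = p_3·p_4·…·p_x.
  l_3 = 0.59500
  l_4 = 0.39210
  l_5 = 0.18507
  l_6 = 0.11049
  l_7 = 0.06442
R₀ = Σ l_x m_x:
  age 3: 0.59500 × 0 = 0.0000
  age 4: 0.39210 × 42 = 16.4682
  age 5: 0.18507 × 48 = 8.8834
  age 6: 0.11049 × 12 = 1.3259
  age 7: 0.06442 × 39 = 2.5124
R₀ = 0.0000 + 16.4682 + 8.8834 + 1.3259 + 2.5124 = 29.1898

29.19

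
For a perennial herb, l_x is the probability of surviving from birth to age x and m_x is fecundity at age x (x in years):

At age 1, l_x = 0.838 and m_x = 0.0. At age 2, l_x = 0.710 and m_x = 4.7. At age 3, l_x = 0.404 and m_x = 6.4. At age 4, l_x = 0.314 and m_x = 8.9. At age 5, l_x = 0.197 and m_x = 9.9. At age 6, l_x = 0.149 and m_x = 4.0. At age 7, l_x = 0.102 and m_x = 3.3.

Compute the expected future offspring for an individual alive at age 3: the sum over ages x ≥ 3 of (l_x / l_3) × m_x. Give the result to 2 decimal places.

20.45

l_3 = 0.404. Conditional survival from age 3 to x is l_x / l_3.
  x=3: (0.404/0.404) × 6.4 = 6.4000
  x=4: (0.314/0.404) × 8.9 = 6.9173
  x=5: (0.197/0.404) × 9.9 = 4.8275
  x=6: (0.149/0.404) × 4.0 = 1.4752
  x=7: (0.102/0.404) × 3.3 = 0.8332
Sum = 6.4000 + 6.9173 + 4.8275 + 1.4752 + 0.8332 = 20.4532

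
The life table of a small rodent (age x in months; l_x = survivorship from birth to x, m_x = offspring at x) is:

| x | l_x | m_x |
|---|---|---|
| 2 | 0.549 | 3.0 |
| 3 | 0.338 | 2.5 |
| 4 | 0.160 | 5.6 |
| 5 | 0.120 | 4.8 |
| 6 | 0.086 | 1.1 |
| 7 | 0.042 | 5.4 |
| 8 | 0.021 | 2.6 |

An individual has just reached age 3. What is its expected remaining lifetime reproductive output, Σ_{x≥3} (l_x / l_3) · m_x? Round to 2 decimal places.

l_3 = 0.338. Conditional survival from age 3 to x is l_x / l_3.
  x=3: (0.338/0.338) × 2.5 = 2.5000
  x=4: (0.160/0.338) × 5.6 = 2.6509
  x=5: (0.120/0.338) × 4.8 = 1.7041
  x=6: (0.086/0.338) × 1.1 = 0.2799
  x=7: (0.042/0.338) × 5.4 = 0.6710
  x=8: (0.021/0.338) × 2.6 = 0.1615
Sum = 2.5000 + 2.6509 + 1.7041 + 0.2799 + 0.6710 + 0.1615 = 7.9675

7.97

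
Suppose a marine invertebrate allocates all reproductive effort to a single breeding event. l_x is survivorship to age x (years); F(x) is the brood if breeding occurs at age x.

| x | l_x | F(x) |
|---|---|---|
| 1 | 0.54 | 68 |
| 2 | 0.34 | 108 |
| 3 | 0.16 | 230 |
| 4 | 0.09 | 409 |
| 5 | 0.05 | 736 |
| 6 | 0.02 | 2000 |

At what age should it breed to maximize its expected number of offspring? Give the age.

6

Expected offspring if breeding at age x = l_x × F(x):
  age 1: 0.54 × 68 = 36.720
  age 2: 0.34 × 108 = 36.720
  age 3: 0.16 × 230 = 36.800
  age 4: 0.09 × 409 = 36.810
  age 5: 0.05 × 736 = 36.800
  age 6: 0.02 × 2000 = 40.000
Maximum at age 6 (40.000).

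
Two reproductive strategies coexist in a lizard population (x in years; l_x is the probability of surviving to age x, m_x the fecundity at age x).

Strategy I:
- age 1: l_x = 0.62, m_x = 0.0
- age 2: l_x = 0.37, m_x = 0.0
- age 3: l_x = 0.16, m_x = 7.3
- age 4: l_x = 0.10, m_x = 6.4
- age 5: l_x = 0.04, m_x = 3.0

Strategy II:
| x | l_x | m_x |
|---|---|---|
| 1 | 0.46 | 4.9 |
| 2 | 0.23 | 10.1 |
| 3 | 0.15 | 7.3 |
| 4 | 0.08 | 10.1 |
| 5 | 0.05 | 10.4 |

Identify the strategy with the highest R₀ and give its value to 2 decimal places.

Strategy I: R₀ = 0.62×0.0 + 0.37×0.0 + 0.16×7.3 + 0.10×6.4 + 0.04×3.0 = 1.9280
Strategy II: R₀ = 0.46×4.9 + 0.23×10.1 + 0.15×7.3 + 0.08×10.1 + 0.05×10.4 = 7.0000
Highest R₀: strategy II with 7.0000.

7.00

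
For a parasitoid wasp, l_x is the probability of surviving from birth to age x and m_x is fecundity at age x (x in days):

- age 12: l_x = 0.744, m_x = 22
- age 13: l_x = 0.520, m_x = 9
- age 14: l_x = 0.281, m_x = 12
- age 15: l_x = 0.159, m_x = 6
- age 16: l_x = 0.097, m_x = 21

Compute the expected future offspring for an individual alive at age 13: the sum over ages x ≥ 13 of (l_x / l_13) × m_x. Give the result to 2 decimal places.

l_13 = 0.520. Conditional survival from age 13 to x is l_x / l_13.
  x=13: (0.520/0.520) × 9 = 9.0000
  x=14: (0.281/0.520) × 12 = 6.4846
  x=15: (0.159/0.520) × 6 = 1.8346
  x=16: (0.097/0.520) × 21 = 3.9173
Sum = 9.0000 + 6.4846 + 1.8346 + 3.9173 = 21.2365

21.24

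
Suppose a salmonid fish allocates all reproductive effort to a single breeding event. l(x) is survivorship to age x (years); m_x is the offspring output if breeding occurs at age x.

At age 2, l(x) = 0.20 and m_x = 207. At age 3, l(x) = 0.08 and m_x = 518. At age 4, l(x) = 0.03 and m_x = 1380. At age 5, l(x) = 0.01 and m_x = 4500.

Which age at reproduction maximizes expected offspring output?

5

Expected offspring if breeding at age x = l(x) × m_x:
  age 2: 0.20 × 207 = 41.400
  age 3: 0.08 × 518 = 41.440
  age 4: 0.03 × 1380 = 41.400
  age 5: 0.01 × 4500 = 45.000
Maximum at age 5 (45.000).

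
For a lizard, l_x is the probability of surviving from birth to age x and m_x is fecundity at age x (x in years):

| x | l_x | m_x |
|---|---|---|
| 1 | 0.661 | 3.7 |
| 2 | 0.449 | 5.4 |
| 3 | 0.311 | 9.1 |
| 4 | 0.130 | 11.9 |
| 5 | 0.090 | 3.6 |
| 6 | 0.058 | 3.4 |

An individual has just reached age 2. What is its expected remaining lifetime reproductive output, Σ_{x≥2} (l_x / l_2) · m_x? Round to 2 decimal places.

16.31

l_2 = 0.449. Conditional survival from age 2 to x is l_x / l_2.
  x=2: (0.449/0.449) × 5.4 = 5.4000
  x=3: (0.311/0.449) × 9.1 = 6.3031
  x=4: (0.130/0.449) × 11.9 = 3.4454
  x=5: (0.090/0.449) × 3.6 = 0.7216
  x=6: (0.058/0.449) × 3.4 = 0.4392
Sum = 5.4000 + 6.3031 + 3.4454 + 0.7216 + 0.4392 = 16.3094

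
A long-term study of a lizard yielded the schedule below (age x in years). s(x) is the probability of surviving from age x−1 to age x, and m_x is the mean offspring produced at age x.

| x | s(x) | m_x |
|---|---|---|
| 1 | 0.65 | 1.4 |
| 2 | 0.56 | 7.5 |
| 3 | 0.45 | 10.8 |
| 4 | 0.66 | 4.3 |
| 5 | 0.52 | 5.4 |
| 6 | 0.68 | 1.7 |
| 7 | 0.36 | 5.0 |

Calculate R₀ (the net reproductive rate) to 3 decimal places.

6.311

Survivorship from birth: l_x = s_1·s_2·…·s_x.
  l_1 = 0.65000
  l_2 = 0.36400
  l_3 = 0.16380
  l_4 = 0.10811
  l_5 = 0.05622
  l_6 = 0.03823
  l_7 = 0.01376
R₀ = Σ l_x m_x:
  age 1: 0.65000 × 1.4 = 0.9100
  age 2: 0.36400 × 7.5 = 2.7300
  age 3: 0.16380 × 10.8 = 1.7690
  age 4: 0.10811 × 4.3 = 0.4649
  age 5: 0.05622 × 5.4 = 0.3036
  age 6: 0.03823 × 1.7 = 0.0650
  age 7: 0.01376 × 5.0 = 0.0688
R₀ = 0.9100 + 2.7300 + 1.7690 + 0.4649 + 0.3036 + 0.0650 + 0.0688 = 6.3113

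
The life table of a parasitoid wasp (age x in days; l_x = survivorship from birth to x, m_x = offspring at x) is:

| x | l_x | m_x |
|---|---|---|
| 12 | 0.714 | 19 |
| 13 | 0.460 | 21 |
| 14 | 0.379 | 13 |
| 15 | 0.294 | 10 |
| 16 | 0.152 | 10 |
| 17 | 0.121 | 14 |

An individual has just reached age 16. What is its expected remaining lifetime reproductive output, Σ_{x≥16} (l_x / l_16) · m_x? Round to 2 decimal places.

21.14

l_16 = 0.152. Conditional survival from age 16 to x is l_x / l_16.
  x=16: (0.152/0.152) × 10 = 10.0000
  x=17: (0.121/0.152) × 14 = 11.1447
Sum = 10.0000 + 11.1447 = 21.1447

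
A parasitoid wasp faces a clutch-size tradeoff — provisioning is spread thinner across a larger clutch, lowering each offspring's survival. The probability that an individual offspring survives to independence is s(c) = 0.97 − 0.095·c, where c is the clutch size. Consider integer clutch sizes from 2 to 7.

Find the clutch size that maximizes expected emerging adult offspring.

Expected emerging adult offspring = c × s(c):
  c=2: 2 × 0.780 = 1.560
  c=3: 3 × 0.685 = 2.055
  c=4: 4 × 0.590 = 2.360
  c=5: 5 × 0.495 = 2.475
  c=6: 6 × 0.400 = 2.400
  c=7: 7 × 0.305 = 2.135
Maximum at c = 5 (2.475 emerging adult offspring).

5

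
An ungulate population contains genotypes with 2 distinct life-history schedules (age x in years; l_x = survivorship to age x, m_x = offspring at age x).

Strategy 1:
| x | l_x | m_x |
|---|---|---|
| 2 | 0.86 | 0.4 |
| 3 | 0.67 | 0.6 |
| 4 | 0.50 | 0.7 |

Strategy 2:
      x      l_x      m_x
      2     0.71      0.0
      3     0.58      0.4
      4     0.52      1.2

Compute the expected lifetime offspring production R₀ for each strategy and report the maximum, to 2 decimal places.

Strategy 1: R₀ = 0.86×0.4 + 0.67×0.6 + 0.50×0.7 = 1.0960
Strategy 2: R₀ = 0.71×0.0 + 0.58×0.4 + 0.52×1.2 = 0.8560
Highest R₀: strategy 1 with 1.0960.

1.10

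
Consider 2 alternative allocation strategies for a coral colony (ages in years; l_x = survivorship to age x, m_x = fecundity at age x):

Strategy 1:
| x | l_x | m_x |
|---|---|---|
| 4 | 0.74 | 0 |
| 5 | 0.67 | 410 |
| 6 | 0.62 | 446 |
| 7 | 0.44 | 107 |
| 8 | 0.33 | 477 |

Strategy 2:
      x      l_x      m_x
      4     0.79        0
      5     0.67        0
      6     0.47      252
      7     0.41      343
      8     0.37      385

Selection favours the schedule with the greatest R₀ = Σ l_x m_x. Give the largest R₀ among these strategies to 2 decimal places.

755.71

Strategy 1: R₀ = 0.74×0 + 0.67×410 + 0.62×446 + 0.44×107 + 0.33×477 = 755.7100
Strategy 2: R₀ = 0.79×0 + 0.67×0 + 0.47×252 + 0.41×343 + 0.37×385 = 401.5200
Highest R₀: strategy 1 with 755.7100.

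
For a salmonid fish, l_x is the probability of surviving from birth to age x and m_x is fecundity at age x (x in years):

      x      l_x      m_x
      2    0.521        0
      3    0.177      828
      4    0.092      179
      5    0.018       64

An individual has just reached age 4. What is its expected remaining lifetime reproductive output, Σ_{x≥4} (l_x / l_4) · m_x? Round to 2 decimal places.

191.52

l_4 = 0.092. Conditional survival from age 4 to x is l_x / l_4.
  x=4: (0.092/0.092) × 179 = 179.0000
  x=5: (0.018/0.092) × 64 = 12.5217
Sum = 179.0000 + 12.5217 = 191.5217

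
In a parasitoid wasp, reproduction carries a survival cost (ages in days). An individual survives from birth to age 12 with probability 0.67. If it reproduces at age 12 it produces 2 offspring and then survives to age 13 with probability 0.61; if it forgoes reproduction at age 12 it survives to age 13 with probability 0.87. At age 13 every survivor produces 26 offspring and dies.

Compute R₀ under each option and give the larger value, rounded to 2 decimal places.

breed at age 12: R₀ = 0.67 × (2 + 0.61 × 26) = 0.67 × 17.8600 = 11.9662
delay to age 13: R₀ = 0.67 × (0.87 × 26) = 0.67 × 22.6200 = 15.1554
Higher: delay to age 13 (15.1554).

15.16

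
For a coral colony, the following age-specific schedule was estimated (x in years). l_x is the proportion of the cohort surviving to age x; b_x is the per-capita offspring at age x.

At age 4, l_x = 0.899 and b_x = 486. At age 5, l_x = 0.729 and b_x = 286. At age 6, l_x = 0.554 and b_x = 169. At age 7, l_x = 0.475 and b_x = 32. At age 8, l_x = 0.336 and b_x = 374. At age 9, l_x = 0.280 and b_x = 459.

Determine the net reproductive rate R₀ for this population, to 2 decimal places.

1008.42

R₀ = Σ l_x b_x:
  age 4: 0.899 × 486 = 436.9140
  age 5: 0.729 × 286 = 208.4940
  age 6: 0.554 × 169 = 93.6260
  age 7: 0.475 × 32 = 15.2000
  age 8: 0.336 × 374 = 125.6640
  age 9: 0.280 × 459 = 128.5200
R₀ = 436.9140 + 208.4940 + 93.6260 + 15.2000 + 125.6640 + 128.5200 = 1008.4180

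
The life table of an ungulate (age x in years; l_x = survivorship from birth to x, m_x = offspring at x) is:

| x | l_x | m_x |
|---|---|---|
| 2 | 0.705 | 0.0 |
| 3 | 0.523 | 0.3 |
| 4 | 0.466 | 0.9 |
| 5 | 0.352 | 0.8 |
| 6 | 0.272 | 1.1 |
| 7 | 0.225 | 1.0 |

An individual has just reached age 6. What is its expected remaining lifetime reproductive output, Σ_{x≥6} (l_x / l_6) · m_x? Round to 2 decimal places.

l_6 = 0.272. Conditional survival from age 6 to x is l_x / l_6.
  x=6: (0.272/0.272) × 1.1 = 1.1000
  x=7: (0.225/0.272) × 1.0 = 0.8272
Sum = 1.1000 + 0.8272 = 1.9272

1.93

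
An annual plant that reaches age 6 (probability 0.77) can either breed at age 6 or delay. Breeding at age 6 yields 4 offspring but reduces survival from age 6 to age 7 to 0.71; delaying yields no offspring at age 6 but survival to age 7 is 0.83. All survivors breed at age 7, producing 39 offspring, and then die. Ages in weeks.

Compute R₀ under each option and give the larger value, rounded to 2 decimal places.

breed at age 6: R₀ = 0.77 × (4 + 0.71 × 39) = 0.77 × 31.6900 = 24.4013
delay to age 7: R₀ = 0.77 × (0.83 × 39) = 0.77 × 32.3700 = 24.9249
Higher: delay to age 7 (24.9249).

24.92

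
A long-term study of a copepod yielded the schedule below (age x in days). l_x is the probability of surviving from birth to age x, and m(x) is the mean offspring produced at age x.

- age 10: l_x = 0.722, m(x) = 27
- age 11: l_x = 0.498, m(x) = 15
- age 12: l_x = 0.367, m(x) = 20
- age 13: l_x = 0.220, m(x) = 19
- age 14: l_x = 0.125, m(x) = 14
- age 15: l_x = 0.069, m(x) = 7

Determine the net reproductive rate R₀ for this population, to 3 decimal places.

40.717

R₀ = Σ l_x m(x):
  age 10: 0.722 × 27 = 19.4940
  age 11: 0.498 × 15 = 7.4700
  age 12: 0.367 × 20 = 7.3400
  age 13: 0.220 × 19 = 4.1800
  age 14: 0.125 × 14 = 1.7500
  age 15: 0.069 × 7 = 0.4830
R₀ = 19.4940 + 7.4700 + 7.3400 + 4.1800 + 1.7500 + 0.4830 = 40.7170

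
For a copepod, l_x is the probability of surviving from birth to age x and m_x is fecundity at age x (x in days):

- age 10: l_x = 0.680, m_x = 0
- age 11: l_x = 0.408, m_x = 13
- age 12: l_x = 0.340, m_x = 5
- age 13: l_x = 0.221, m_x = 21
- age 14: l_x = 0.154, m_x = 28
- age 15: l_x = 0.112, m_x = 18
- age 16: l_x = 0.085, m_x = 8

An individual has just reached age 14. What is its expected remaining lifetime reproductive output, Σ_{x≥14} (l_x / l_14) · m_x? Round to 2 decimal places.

l_14 = 0.154. Conditional survival from age 14 to x is l_x / l_14.
  x=14: (0.154/0.154) × 28 = 28.0000
  x=15: (0.112/0.154) × 18 = 13.0909
  x=16: (0.085/0.154) × 8 = 4.4156
Sum = 28.0000 + 13.0909 + 4.4156 = 45.5065

45.51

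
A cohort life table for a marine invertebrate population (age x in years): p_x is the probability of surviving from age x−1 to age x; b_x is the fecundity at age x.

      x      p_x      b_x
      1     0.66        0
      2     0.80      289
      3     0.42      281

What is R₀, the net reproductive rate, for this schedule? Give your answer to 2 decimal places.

214.91

Survivorship from birth: l_x = p_1·p_2·…·p_x.
  l_1 = 0.66000
  l_2 = 0.52800
  l_3 = 0.22176
R₀ = Σ l_x b_x:
  age 1: 0.66000 × 0 = 0.0000
  age 2: 0.52800 × 289 = 152.5920
  age 3: 0.22176 × 281 = 62.3146
R₀ = 0.0000 + 152.5920 + 62.3146 = 214.9066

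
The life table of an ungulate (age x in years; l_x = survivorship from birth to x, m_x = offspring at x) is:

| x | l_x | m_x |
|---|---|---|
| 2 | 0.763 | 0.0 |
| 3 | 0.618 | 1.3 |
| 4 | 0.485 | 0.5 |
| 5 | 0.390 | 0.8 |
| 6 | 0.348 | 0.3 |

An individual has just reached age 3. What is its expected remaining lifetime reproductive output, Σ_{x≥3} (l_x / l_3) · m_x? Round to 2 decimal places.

2.37

l_3 = 0.618. Conditional survival from age 3 to x is l_x / l_3.
  x=3: (0.618/0.618) × 1.3 = 1.3000
  x=4: (0.485/0.618) × 0.5 = 0.3924
  x=5: (0.390/0.618) × 0.8 = 0.5049
  x=6: (0.348/0.618) × 0.3 = 0.1689
Sum = 1.3000 + 0.3924 + 0.5049 + 0.1689 = 2.3662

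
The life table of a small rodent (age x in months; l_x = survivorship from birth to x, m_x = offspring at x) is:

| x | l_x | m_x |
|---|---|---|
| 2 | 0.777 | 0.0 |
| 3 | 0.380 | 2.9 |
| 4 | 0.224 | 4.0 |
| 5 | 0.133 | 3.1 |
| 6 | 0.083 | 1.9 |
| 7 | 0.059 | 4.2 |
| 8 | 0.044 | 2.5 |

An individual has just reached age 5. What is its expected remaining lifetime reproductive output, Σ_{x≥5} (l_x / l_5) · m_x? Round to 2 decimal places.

6.98

l_5 = 0.133. Conditional survival from age 5 to x is l_x / l_5.
  x=5: (0.133/0.133) × 3.1 = 3.1000
  x=6: (0.083/0.133) × 1.9 = 1.1857
  x=7: (0.059/0.133) × 4.2 = 1.8632
  x=8: (0.044/0.133) × 2.5 = 0.8271
Sum = 3.1000 + 1.1857 + 1.8632 + 0.8271 = 6.9759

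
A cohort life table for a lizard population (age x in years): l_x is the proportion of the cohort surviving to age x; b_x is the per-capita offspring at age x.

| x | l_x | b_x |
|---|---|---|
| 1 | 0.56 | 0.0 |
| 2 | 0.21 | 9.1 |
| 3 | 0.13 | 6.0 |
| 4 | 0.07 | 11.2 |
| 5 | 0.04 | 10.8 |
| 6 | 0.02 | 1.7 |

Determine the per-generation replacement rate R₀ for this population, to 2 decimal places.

R₀ = Σ l_x b_x:
  age 1: 0.56 × 0.0 = 0.0000
  age 2: 0.21 × 9.1 = 1.9110
  age 3: 0.13 × 6.0 = 0.7800
  age 4: 0.07 × 11.2 = 0.7840
  age 5: 0.04 × 10.8 = 0.4320
  age 6: 0.02 × 1.7 = 0.0340
R₀ = 0.0000 + 1.9110 + 0.7800 + 0.7840 + 0.4320 + 0.0340 = 3.9410

3.94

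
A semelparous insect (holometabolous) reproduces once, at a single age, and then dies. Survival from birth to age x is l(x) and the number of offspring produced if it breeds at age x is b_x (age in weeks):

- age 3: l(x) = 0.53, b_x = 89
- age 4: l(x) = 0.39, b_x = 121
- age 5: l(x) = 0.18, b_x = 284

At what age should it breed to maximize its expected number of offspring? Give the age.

5

Expected offspring if breeding at age x = l(x) × b_x:
  age 3: 0.53 × 89 = 47.170
  age 4: 0.39 × 121 = 47.190
  age 5: 0.18 × 284 = 51.120
Maximum at age 5 (51.120).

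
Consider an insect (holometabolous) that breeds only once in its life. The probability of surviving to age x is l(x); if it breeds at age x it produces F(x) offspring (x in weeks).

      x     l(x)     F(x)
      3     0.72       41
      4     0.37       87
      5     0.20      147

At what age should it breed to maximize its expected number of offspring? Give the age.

Expected offspring if breeding at age x = l(x) × F(x):
  age 3: 0.72 × 41 = 29.520
  age 4: 0.37 × 87 = 32.190
  age 5: 0.20 × 147 = 29.400
Maximum at age 4 (32.190).

4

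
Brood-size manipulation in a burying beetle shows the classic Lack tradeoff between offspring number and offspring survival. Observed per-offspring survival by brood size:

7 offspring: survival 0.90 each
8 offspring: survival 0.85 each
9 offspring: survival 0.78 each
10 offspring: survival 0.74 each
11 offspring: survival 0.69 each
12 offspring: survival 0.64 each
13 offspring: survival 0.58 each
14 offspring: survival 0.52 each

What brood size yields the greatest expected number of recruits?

12

Expected recruits = c × s(c):
  c=7: 7 × 0.90 = 6.300
  c=8: 8 × 0.85 = 6.800
  c=9: 9 × 0.78 = 7.020
  c=10: 10 × 0.74 = 7.400
  c=11: 11 × 0.69 = 7.590
  c=12: 12 × 0.64 = 7.680
  c=13: 13 × 0.58 = 7.540
  c=14: 14 × 0.52 = 7.280
Maximum at c = 12 (7.680 recruits).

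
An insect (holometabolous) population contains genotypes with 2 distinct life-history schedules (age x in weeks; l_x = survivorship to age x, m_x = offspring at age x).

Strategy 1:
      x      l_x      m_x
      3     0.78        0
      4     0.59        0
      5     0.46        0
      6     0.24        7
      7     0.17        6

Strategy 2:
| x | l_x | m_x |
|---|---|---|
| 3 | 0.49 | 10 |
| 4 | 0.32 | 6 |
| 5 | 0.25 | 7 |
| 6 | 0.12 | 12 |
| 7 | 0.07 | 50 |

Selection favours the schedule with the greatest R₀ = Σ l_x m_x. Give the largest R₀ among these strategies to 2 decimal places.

13.51

Strategy 1: R₀ = 0.78×0 + 0.59×0 + 0.46×0 + 0.24×7 + 0.17×6 = 2.7000
Strategy 2: R₀ = 0.49×10 + 0.32×6 + 0.25×7 + 0.12×12 + 0.07×50 = 13.5100
Highest R₀: strategy 2 with 13.5100.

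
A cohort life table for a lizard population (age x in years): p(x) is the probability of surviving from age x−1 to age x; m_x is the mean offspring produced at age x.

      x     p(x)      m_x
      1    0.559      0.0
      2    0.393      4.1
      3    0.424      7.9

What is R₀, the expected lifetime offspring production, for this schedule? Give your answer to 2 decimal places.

1.64

Survivorship from birth: l_x = p_1·p_2·…·p_x.
  l_1 = 0.55900
  l_2 = 0.21969
  l_3 = 0.09315
R₀ = Σ l_x m_x:
  age 1: 0.55900 × 0.0 = 0.0000
  age 2: 0.21969 × 4.1 = 0.9007
  age 3: 0.09315 × 7.9 = 0.7359
R₀ = 0.0000 + 0.9007 + 0.7359 = 1.6366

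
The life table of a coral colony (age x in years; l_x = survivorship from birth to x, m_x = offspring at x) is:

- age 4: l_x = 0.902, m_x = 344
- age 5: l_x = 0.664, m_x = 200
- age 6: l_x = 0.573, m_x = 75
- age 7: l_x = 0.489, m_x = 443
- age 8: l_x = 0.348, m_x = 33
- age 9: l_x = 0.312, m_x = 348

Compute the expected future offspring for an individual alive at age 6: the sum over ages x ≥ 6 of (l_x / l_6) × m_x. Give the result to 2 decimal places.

662.59

l_6 = 0.573. Conditional survival from age 6 to x is l_x / l_6.
  x=6: (0.573/0.573) × 75 = 75.0000
  x=7: (0.489/0.573) × 443 = 378.0576
  x=8: (0.348/0.573) × 33 = 20.0419
  x=9: (0.312/0.573) × 348 = 189.4869
Sum = 75.0000 + 378.0576 + 20.0419 + 189.4869 = 662.5864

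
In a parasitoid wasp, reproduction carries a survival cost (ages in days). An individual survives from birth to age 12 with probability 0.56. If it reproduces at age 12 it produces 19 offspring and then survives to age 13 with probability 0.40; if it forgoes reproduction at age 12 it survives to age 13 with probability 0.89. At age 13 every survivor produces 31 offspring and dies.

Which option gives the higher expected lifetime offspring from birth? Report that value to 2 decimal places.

17.58

breed at age 12: R₀ = 0.56 × (19 + 0.40 × 31) = 0.56 × 31.4000 = 17.5840
delay to age 13: R₀ = 0.56 × (0.89 × 31) = 0.56 × 27.5900 = 15.4504
Higher: breed at age 12 (17.5840).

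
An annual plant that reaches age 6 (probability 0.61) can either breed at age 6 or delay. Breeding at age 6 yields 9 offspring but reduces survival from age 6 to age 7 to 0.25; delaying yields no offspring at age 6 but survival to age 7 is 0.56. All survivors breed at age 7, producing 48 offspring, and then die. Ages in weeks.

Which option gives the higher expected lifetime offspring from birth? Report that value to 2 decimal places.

16.40

breed at age 6: R₀ = 0.61 × (9 + 0.25 × 48) = 0.61 × 21.0000 = 12.8100
delay to age 7: R₀ = 0.61 × (0.56 × 48) = 0.61 × 26.8800 = 16.3968
Higher: delay to age 7 (16.3968).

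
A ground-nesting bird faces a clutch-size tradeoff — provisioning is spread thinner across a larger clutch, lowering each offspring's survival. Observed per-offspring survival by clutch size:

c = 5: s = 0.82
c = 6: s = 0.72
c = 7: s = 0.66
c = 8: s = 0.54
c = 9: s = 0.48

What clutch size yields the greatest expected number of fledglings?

7

Expected fledglings = c × s(c):
  c=5: 5 × 0.82 = 4.100
  c=6: 6 × 0.72 = 4.320
  c=7: 7 × 0.66 = 4.620
  c=8: 8 × 0.54 = 4.320
  c=9: 9 × 0.48 = 4.320
Maximum at c = 7 (4.620 fledglings).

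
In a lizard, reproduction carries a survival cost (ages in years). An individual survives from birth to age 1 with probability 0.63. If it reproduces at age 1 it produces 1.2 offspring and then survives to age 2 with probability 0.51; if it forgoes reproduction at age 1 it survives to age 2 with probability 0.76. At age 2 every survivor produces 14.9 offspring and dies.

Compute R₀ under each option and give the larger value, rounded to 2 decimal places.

7.13

breed at age 1: R₀ = 0.63 × (1.2 + 0.51 × 14.9) = 0.63 × 8.7990 = 5.5434
delay to age 2: R₀ = 0.63 × (0.76 × 14.9) = 0.63 × 11.3240 = 7.1341
Higher: delay to age 2 (7.1341).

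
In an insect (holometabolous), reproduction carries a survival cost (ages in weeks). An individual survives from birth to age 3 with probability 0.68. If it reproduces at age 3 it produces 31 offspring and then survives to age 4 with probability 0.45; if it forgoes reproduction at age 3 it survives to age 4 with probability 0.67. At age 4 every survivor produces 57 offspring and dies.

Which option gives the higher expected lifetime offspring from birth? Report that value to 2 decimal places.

38.52

breed at age 3: R₀ = 0.68 × (31 + 0.45 × 57) = 0.68 × 56.6500 = 38.5220
delay to age 4: R₀ = 0.68 × (0.67 × 57) = 0.68 × 38.1900 = 25.9692
Higher: breed at age 3 (38.5220).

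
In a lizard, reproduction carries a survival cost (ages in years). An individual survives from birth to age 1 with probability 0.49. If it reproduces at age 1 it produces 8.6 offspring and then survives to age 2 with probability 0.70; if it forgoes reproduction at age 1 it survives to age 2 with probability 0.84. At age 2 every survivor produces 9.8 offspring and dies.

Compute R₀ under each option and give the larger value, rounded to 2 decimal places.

7.58

breed at age 1: R₀ = 0.49 × (8.6 + 0.70 × 9.8) = 0.49 × 15.4600 = 7.5754
delay to age 2: R₀ = 0.49 × (0.84 × 9.8) = 0.49 × 8.2320 = 4.0337
Higher: breed at age 1 (7.5754).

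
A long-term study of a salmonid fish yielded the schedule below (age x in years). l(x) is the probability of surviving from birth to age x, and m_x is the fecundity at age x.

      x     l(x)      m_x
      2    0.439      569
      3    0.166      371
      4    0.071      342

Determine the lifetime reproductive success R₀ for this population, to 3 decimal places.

R₀ = Σ l(x) m_x:
  age 2: 0.439 × 569 = 249.7910
  age 3: 0.166 × 371 = 61.5860
  age 4: 0.071 × 342 = 24.2820
R₀ = 249.7910 + 61.5860 + 24.2820 = 335.6590

335.659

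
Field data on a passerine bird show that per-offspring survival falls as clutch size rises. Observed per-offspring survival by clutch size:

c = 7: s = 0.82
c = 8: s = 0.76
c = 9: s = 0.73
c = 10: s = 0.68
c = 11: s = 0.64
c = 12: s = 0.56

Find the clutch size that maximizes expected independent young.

Expected independent young = c × s(c):
  c=7: 7 × 0.82 = 5.740
  c=8: 8 × 0.76 = 6.080
  c=9: 9 × 0.73 = 6.570
  c=10: 10 × 0.68 = 6.800
  c=11: 11 × 0.64 = 7.040
  c=12: 12 × 0.56 = 6.720
Maximum at c = 11 (7.040 independent young).

11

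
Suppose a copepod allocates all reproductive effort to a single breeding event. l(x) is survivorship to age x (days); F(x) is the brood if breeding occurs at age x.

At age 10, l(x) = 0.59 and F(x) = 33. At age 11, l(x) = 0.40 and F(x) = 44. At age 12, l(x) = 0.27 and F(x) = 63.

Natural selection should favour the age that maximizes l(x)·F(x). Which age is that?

10

Expected offspring if breeding at age x = l(x) × F(x):
  age 10: 0.59 × 33 = 19.470
  age 11: 0.40 × 44 = 17.600
  age 12: 0.27 × 63 = 17.010
Maximum at age 10 (19.470).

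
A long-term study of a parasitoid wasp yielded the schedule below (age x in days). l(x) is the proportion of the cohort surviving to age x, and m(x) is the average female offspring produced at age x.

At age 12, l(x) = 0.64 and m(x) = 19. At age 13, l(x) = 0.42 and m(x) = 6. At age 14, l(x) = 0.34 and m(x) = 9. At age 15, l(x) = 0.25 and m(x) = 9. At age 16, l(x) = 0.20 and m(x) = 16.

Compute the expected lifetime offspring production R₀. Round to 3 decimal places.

23.190

R₀ = Σ l(x) m(x):
  age 12: 0.64 × 19 = 12.1600
  age 13: 0.42 × 6 = 2.5200
  age 14: 0.34 × 9 = 3.0600
  age 15: 0.25 × 9 = 2.2500
  age 16: 0.20 × 16 = 3.2000
R₀ = 12.1600 + 2.5200 + 3.0600 + 2.2500 + 3.2000 = 23.1900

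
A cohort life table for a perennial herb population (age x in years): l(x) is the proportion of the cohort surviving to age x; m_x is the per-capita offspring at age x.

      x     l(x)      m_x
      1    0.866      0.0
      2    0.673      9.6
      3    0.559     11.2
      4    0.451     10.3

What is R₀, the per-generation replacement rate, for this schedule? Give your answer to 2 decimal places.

17.37

R₀ = Σ l(x) m_x:
  age 1: 0.866 × 0.0 = 0.0000
  age 2: 0.673 × 9.6 = 6.4608
  age 3: 0.559 × 11.2 = 6.2608
  age 4: 0.451 × 10.3 = 4.6453
R₀ = 0.0000 + 6.4608 + 6.2608 + 4.6453 = 17.3669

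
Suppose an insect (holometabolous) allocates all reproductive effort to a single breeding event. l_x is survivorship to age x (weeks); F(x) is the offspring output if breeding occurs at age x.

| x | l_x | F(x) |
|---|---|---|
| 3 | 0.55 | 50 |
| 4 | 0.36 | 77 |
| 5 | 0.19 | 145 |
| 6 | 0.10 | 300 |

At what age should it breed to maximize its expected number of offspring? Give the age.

6

Expected offspring if breeding at age x = l_x × F(x):
  age 3: 0.55 × 50 = 27.500
  age 4: 0.36 × 77 = 27.720
  age 5: 0.19 × 145 = 27.550
  age 6: 0.10 × 300 = 30.000
Maximum at age 6 (30.000).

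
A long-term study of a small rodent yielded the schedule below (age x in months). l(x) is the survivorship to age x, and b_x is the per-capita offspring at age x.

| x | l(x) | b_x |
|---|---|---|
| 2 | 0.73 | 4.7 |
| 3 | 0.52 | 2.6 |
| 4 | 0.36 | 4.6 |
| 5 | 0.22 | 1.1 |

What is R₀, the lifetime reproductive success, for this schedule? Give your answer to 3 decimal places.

6.681

R₀ = Σ l(x) b_x:
  age 2: 0.73 × 4.7 = 3.4310
  age 3: 0.52 × 2.6 = 1.3520
  age 4: 0.36 × 4.6 = 1.6560
  age 5: 0.22 × 1.1 = 0.2420
R₀ = 3.4310 + 1.3520 + 1.6560 + 0.2420 = 6.6810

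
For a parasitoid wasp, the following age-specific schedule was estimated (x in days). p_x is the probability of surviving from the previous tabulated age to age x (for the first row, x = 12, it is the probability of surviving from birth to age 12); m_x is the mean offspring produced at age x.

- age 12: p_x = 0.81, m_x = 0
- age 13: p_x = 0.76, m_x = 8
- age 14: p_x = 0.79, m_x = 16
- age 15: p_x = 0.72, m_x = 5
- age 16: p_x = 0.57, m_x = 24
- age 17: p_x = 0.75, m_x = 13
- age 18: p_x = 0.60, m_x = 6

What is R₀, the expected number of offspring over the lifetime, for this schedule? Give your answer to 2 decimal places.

21.73

Survivorship from birth: l_x = p_12·p_13·…·p_x.
  l_12 = 0.81000
  l_13 = 0.61560
  l_14 = 0.48632
  l_15 = 0.35015
  l_16 = 0.19959
  l_17 = 0.14969
  l_18 = 0.08981
R₀ = Σ l_x m_x:
  age 12: 0.81000 × 0 = 0.0000
  age 13: 0.61560 × 8 = 4.9248
  age 14: 0.48632 × 16 = 7.7811
  age 15: 0.35015 × 5 = 1.7508
  age 16: 0.19959 × 24 = 4.7902
  age 17: 0.14969 × 13 = 1.9460
  age 18: 0.08981 × 6 = 0.5389
R₀ = 0.0000 + 4.9248 + 7.7811 + 1.7508 + 4.7902 + 1.9460 + 0.5389 = 21.7317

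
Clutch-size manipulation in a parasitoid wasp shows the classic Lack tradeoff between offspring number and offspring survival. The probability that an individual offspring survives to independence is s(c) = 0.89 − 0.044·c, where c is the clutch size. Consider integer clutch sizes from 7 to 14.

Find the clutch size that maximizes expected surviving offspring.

Expected surviving offspring = c × s(c):
  c=7: 7 × 0.582 = 4.074
  c=8: 8 × 0.538 = 4.304
  c=9: 9 × 0.494 = 4.446
  c=10: 10 × 0.450 = 4.500
  c=11: 11 × 0.406 = 4.466
  c=12: 12 × 0.362 = 4.344
  c=13: 13 × 0.318 = 4.134
  c=14: 14 × 0.274 = 3.836
Maximum at c = 10 (4.500 surviving offspring).

10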